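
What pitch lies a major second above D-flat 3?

Two letter names up from D: E.
A major second spans 2 semitones, so from Db3 the target pitch is Eb3.

E-flat 3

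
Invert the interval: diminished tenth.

First reduce the compound diminished tenth to its simple form, a diminished third.
Interval numbers invert to sum to nine: 3 + 6 = 9, so a third inverts to a sixth.
And diminished becomes augmented under inversion, so we get an augmented sixth.

A6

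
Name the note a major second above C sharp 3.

D sharp 3

The second takes the letter from C up to D.
A major second is 2 semitones; 2 semitones up from C#3 gives D#3.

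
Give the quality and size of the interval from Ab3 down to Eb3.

perfect fourth

Descending from Ab3 to Eb3 is the same interval as ascending Eb3 to Ab3.
E to A spans four letter names (E-F-G-A), so the interval is some kind of fourth.
The perfect fourth spans 5 semitones, and Eb3 to Ab3 is exactly 5 semitones — so this is a perfect fourth.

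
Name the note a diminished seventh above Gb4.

Seven letter names up from G: F.
A diminished seventh spans 9 semitones, so from Gb4 the target pitch is Fbb5.

Fbb5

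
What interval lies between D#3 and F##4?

major tenth

D to F spans three letter names (D-E-F), plus an octave — that makes it a tenth of some quality.
Counting semitones, D#3→F##4 is 16, which is the major tenth.
(Equivalently, a compound major third: a major third plus an octave.)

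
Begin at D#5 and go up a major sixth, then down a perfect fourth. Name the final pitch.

F##5

A major sixth up from D#5 is B#5.
B#5 down a perfect fourth → F##5 (5 semitones).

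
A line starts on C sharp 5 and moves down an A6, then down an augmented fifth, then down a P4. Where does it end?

E double-flat 3

Down an augmented sixth from C#5: Eb4 (10 semitones down).
Eb4 down an augmented fifth → Abb3 (8 semitones).
Down a perfect fourth from Abb3: Ebb3 (5 semitones down).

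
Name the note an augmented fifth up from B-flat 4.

F-sharp 5

Counting five letter names up from B lands on F.
An augmented fifth spans 8 semitones, so from Bb4 the target pitch is F#5.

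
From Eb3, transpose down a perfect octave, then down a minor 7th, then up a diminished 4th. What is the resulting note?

Bbb1

Eb3 down a perfect octave → Eb2 (12 semitones).
A minor seventh down from Eb2 is F1.
F1 up a diminished fourth → Bbb1 (4 semitones).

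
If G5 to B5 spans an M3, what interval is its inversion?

Interval numbers invert to sum to nine: 3 + 6 = 9, so a third inverts to a sixth.
The quality also flips — major becomes minor — giving a minor sixth.

minor sixth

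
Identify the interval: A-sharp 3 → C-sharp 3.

major sixth

Descending from A#3 to C#3 is the same interval as ascending C#3 to A#3.
C to A spans six letter names (C-D-E-F-G-A) — that makes it a sixth of some quality.
C#3 to A#3 is 9 semitones, matching the major sixth exactly, so the quality is major.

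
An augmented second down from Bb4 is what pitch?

Two letter names down from B: A.
Moving 3 semitones down from Bb4 (the size of an augmented second) reaches Abb4.

Abb4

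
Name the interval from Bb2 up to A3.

major 7th

B to A spans seven letter names (B-C-D-E-F-G-A) — that makes it a seventh of some quality.
Bb2 to A3 is 11 semitones, matching the major seventh exactly, so the quality is major.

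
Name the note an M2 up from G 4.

A 4

Counting two letter names up from G lands on A.
A major second is 2 semitones; 2 semitones up from G4 gives A4.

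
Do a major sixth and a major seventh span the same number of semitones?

A major sixth spans 9 semitones; a major seventh spans 11 semitones. They differ by 2.

No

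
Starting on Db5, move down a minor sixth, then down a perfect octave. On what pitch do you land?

F3

Down a minor sixth from Db5: F4 (8 semitones down).
A perfect octave down from F4 is F3.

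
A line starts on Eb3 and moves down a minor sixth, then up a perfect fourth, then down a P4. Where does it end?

G2

Eb3 down a minor sixth → G2 (8 semitones).
Up a perfect fourth from G2: C3 (5 semitones up).
A perfect fourth down from C3 is G2.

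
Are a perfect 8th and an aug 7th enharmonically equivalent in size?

Both span 12 semitones: a perfect octave and an augmented seventh are the same chromatic distance.

Yes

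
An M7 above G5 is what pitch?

Counting seven letter names up from G lands on F.
A major seventh is 11 semitones; 11 semitones up from G5 gives F#6.

F#6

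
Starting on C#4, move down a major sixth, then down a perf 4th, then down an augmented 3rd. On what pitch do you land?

C#4 down a major sixth → E3 (9 semitones).
Down a perfect fourth from E3: B2 (5 semitones down).
Down an augmented third from B2: Gb2 (5 semitones down).

Gb2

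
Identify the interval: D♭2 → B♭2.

major 6th

D to B spans six letter names (D-E-F-G-A-B): a sixth.
Db2 to Bb2 is 9 semitones, matching the major sixth exactly, so the quality is major.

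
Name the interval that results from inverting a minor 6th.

major 3rd

Inverted interval numbers add to nine, so a sixth pairs with a third (6 + 3 = 9).
And minor becomes major under inversion, so we get a major third.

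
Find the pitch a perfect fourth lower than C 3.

The fourth takes the letter from C down to G.
Moving 5 semitones down from C3 (the size of a perfect fourth) reaches G2.

G 2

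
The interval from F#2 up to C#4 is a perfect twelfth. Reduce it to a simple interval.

Subtracting seven from the interval number removes an octave: 12 − 7 = 5.
That makes a perfect twelfth a compound perfect fifth — an octave plus a perfect fifth.

perfect fifth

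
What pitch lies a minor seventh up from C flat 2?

The seventh takes the letter from C up to B.
A minor seventh is 10 semitones; 10 semitones up from Cb2 gives Bbb2.

B double-flat 2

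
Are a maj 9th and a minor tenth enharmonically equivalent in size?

No

A major ninth spans 14 semitones; a minor tenth spans 15 semitones. They differ by 1.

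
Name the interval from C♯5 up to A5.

minor sixth

C to A spans six letter names (C-D-E-F-G-A) — that makes it a sixth of some quality.
A major sixth would be 9 semitones, but C#5 to A5 is 8 — one semitone narrower, making it a minor sixth.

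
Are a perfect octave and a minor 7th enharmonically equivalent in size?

No

A perfect octave is 12 semitones but a minor seventh is 10 semitones — different sizes.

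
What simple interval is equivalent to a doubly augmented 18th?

Subtracting seven from the interval number removes an octave: 18 − 14 = 4.
So a doubly augmented eighteenth is 2 octaves plus a doubly augmented fourth. The quality is unchanged.

AA4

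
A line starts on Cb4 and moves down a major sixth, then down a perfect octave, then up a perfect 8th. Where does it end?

Down a major sixth from Cb4: Ebb3 (9 semitones down).
Ebb3 down a perfect octave → Ebb2 (12 semitones).
Up a perfect octave from Ebb2: Ebb3 (12 semitones up).

Ebb3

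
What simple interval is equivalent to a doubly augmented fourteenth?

Each octave removed subtracts seven from the number: 14 − 7 = 7.
So a doubly augmented fourteenth is an octave plus a doubly augmented seventh. The quality is unchanged.

AA7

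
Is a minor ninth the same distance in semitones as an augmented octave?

Both span 13 semitones: a minor ninth and an augmented octave are the same chromatic distance.

Yes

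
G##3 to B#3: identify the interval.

minor third

G to B spans three letter names (G-A-B) — that makes it a third of some quality.
A major third would be 4 semitones, but G##3 to B#3 is 3 — one semitone narrower, making it a minor third.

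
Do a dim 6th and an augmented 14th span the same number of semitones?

No

A diminished sixth is 7 semitones but an augmented fourteenth is 24 semitones — different sizes.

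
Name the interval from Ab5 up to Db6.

perfect fourth

A to D spans four letter names (A-B-C-D) — that makes it a fourth of some quality.
The perfect fourth spans 5 semitones, and Ab5 to Db6 is exactly 5 semitones — so this is a perfect fourth.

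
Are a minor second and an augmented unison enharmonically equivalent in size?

A minor second spans 1 semitone, and an augmented unison also spans 1 semitone — they're enharmonic.

Yes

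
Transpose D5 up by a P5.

Five letter names up from D: A.
Moving 7 semitones up from D5 (the size of a perfect fifth) reaches A5.

A5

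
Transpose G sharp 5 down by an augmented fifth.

C 5

Five letter names down from G: C.
Moving 8 semitones down from G#5 (the size of an augmented fifth) reaches C5.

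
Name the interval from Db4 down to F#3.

diminished sixth

Descending from Db4 to F#3 is the same interval as ascending F#3 to Db4.
F to D spans six letter names (F-G-A-B-C-D): a sixth.
F#3 to Db4 spans 7 semitones — two semitones narrower than the major sixth (9) — giving a diminished sixth.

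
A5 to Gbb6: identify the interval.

A to G spans seven letter names (A-B-C-D-E-F-G): a seventh.
A major seventh would be 11 semitones; A5 to Gbb6 is 8, three semitones narrower, so the interval is doubly diminished.

doubly diminished seventh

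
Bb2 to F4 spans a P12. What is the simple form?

Take out an octave (7 from the number): 12 − 7 = 5.
That makes a perfect twelfth a compound perfect fifth — an octave plus a perfect fifth.

P5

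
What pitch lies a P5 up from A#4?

E#5

The fifth takes the letter from A up to E.
Moving 7 semitones up from A#4 (the size of a perfect fifth) reaches E#5.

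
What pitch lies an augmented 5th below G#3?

Counting five letter names down from G lands on C.
An augmented fifth is 8 semitones; 8 semitones down from G#3 gives C3.

C3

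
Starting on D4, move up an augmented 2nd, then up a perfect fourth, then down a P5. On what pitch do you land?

D4 up an augmented second → E#4 (3 semitones).
E#4 up a perfect fourth → A#4 (5 semitones).
Down a perfect fifth from A#4: D#4 (7 semitones down).

D#4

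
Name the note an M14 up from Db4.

C6

Seven letters up from D (plus an octave) reaches C.
A major fourteenth spans 23 semitones, so from Db4 the target pitch is C6.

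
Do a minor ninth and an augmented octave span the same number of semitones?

Yes

A minor ninth spans 13 semitones, and an augmented octave also spans 13 semitones — they're enharmonic.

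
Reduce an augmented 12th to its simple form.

augmented 5th

Each octave removed subtracts seven from the number: 12 − 7 = 5.
So an augmented twelfth is an octave plus an augmented fifth. The quality is unchanged.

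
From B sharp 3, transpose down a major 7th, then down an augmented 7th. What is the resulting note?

A major seventh down from B#3 is C#3.
An augmented seventh down from C#3 is Db2.

D flat 2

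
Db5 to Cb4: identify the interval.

major ninth

Descending from Db5 to Cb4 is the same interval as ascending Cb4 to Db5.
C to D spans two letter names (C-D), plus an octave, so the interval is some kind of ninth.
The major ninth spans 14 semitones, and Cb4 to Db5 is exactly 14 semitones — so this is a major ninth.
(Equivalently, a compound major second: a major second plus an octave.)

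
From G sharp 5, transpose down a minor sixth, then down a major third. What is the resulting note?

G sharp 4

Down a minor sixth from G#5: B#4 (8 semitones down).
Down a major third from B#4: G#4 (4 semitones down).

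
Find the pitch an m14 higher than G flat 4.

F flat 6

The fourteenth's letter: G up seven letter names plus an octave → F.
Moving 22 semitones up from Gb4 (the size of a minor fourteenth) reaches Fb6.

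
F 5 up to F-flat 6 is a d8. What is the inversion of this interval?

The rule of nine gives the new number: 9 − 8 = 1, so an octave becomes a unison.
And diminished becomes augmented under inversion, so we get an augmented unison.

augmented 1st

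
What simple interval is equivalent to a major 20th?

Subtracting seven from the interval number removes an octave: 20 − 14 = 6.
Quality carries through unchanged, so the simple form is a major sixth.

major 6th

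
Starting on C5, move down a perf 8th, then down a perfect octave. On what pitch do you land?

Down a perfect octave from C5: C4 (12 semitones down).
Down a perfect octave from C4: C3 (12 semitones down).

C3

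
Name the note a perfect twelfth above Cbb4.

Counting five letter names plus an octave up from C lands on G.
Moving 19 semitones up from Cbb4 (the size of a perfect twelfth) reaches Gbb5.

Gbb5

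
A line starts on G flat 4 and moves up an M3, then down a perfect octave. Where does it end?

B flat 3

Gb4 up a major third → Bb4 (4 semitones).
Bb4 down a perfect octave → Bb3 (12 semitones).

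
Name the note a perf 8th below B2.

B1

For an octave the letter name doesn't change: still B, an octave down.
Moving 12 semitones down from B2 (the size of a perfect octave) reaches B1.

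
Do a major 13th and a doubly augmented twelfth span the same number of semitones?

Both span 21 semitones: a major thirteenth and a doubly augmented twelfth are the same chromatic distance.

Yes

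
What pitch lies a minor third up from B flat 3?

D flat 4

Counting three letter names up from B lands on D.
Moving 3 semitones up from Bb3 (the size of a minor third) reaches Db4.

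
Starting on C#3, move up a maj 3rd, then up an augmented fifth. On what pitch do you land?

B##3

C#3 up a major third → E#3 (4 semitones).
E#3 up an augmented fifth → B##3 (8 semitones).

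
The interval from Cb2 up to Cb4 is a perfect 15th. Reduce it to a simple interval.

P8

Each octave removed subtracts seven from the number: 15 − 7 = 8.
So a perfect fifteenth is an octave plus a perfect octave. The quality is unchanged.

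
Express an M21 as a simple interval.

M7

Take out 2 octaves (14 from the number): 21 − 14 = 7.
Quality carries through unchanged, so the simple form is a major seventh.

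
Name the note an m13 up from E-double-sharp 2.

Six letters up from E (plus an octave) reaches C.
A minor thirteenth is 20 semitones; 20 semitones up from E##2 gives C##4.

C-double-sharp 4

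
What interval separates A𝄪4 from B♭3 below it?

Descending from A##4 to Bb3 is the same interval as ascending Bb3 to A##4.
B to A spans seven letter names (B-C-D-E-F-G-A) — that makes it a seventh of some quality.
The major seventh is 11 semitones; here we have 13, two semitones wider: doubly augmented.

doubly augmented seventh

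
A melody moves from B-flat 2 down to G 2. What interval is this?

minor 3rd

Descending from Bb2 to G2 is the same interval as ascending G2 to Bb2.
G to B spans three letter names (G-A-B), so the interval is some kind of third.
G2 to Bb2 is 3 semitones, a half step short of the major third (4), so this is minor.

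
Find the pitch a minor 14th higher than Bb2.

Ab4

Counting seven letter names plus an octave up from B lands on A.
Moving 22 semitones up from Bb2 (the size of a minor fourteenth) reaches Ab4.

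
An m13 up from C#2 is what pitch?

The thirteenth's letter: C up six letter names plus an octave → A.
Moving 20 semitones up from C#2 (the size of a minor thirteenth) reaches A3.

A3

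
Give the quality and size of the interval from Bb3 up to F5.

B to F spans five letter names (B-C-D-E-F), plus an octave, so the interval is some kind of twelfth.
Counting semitones, Bb3→F5 is 19, which is the perfect twelfth.
(Equivalently, a compound perfect fifth: a perfect fifth plus an octave.)

perfect twelfth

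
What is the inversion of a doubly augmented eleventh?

doubly diminished 5th

First reduce the compound doubly augmented eleventh to its simple form, a doubly augmented fourth.
Interval numbers invert to sum to nine: 4 + 5 = 9, so a fourth inverts to a fifth.
And doubly augmented becomes doubly diminished under inversion, so we get a doubly diminished fifth.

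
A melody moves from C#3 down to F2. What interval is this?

Descending from C#3 to F2 is the same interval as ascending F2 to C#3.
F to C spans five letter names (F-G-A-B-C), so the interval is some kind of fifth.
A perfect fifth would be 7 semitones; F2 to C#3 is 8, one semitone wider, so the interval is augmented.

augmented fifth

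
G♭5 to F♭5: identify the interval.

Descending from Gb5 to Fb5 is the same interval as ascending Fb5 to Gb5.
F to G spans two letter names (F-G), so the interval is some kind of second.
The major second spans 2 semitones, and Fb5 to Gb5 is exactly 2 semitones — so this is a major second.

major second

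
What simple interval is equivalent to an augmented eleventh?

augmented fourth

Subtracting seven from the interval number removes an octave: 11 − 7 = 4.
Quality carries through unchanged, so the simple form is an augmented fourth.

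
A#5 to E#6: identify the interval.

A to E spans five letter names (A-B-C-D-E) — that makes it a fifth of some quality.
Counting semitones, A#5→E#6 is 7, which is the perfect fifth.

perfect fifth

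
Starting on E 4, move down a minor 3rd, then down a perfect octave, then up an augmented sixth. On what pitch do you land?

A double-sharp 3

Down a minor third from E4: C#4 (3 semitones down).
Down a perfect octave from C#4: C#3 (12 semitones down).
An augmented sixth up from C#3 is A##3.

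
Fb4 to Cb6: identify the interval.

F to C spans five letter names (F-G-A-B-C), plus an octave: a twelfth.
The perfect twelfth spans 19 semitones, and Fb4 to Cb6 is exactly 19 semitones — so this is a perfect twelfth.
(Equivalently, a compound perfect fifth: a perfect fifth plus an octave.)

perfect 12th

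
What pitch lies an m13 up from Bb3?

Counting six letter names plus an octave up from B lands on G.
Moving 20 semitones up from Bb3 (the size of a minor thirteenth) reaches Gb5.

Gb5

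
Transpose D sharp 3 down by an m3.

Counting three letter names down from D lands on B.
Moving 3 semitones down from D#3 (the size of a minor third) reaches B#2.

B sharp 2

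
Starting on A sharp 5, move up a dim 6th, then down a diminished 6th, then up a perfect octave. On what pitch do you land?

A sharp 6

Up a diminished sixth from A#5: F6 (7 semitones up).
A diminished sixth down from F6 is A#5.
A#5 up a perfect octave → A#6 (12 semitones).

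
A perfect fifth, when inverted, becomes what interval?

Interval numbers invert to sum to nine: 5 + 4 = 9, so a fifth inverts to a fourth.
And perfect stays perfect under inversion, so we get a perfect fourth.

P4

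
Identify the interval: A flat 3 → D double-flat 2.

A12

Descending from Ab3 to Dbb2 is the same interval as ascending Dbb2 to Ab3.
D to A spans five letter names (D-E-F-G-A), plus an octave: a twelfth.
A perfect twelfth would be 19 semitones; Dbb2 to Ab3 is 20, one semitone wider, so the interval is augmented.
(Equivalently, a compound augmented fifth: an augmented fifth plus an octave.)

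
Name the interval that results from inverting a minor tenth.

First reduce the compound minor tenth to its simple form, a minor third.
The rule of nine gives the new number: 9 − 3 = 6, so a third becomes a sixth.
And minor becomes major under inversion, so we get a major sixth.

major sixth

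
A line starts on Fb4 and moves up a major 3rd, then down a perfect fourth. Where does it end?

A major third up from Fb4 is Ab4.
A perfect fourth down from Ab4 is Eb4.

Eb4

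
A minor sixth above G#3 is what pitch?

E4

Six letter names up from G: E.
Moving 8 semitones up from G#3 (the size of a minor sixth) reaches E4.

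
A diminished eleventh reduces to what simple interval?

Take out an octave (7 from the number): 11 − 7 = 4.
So a diminished eleventh is an octave plus a diminished fourth. The quality is unchanged.

d4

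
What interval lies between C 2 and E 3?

major tenth

C to E spans three letter names (C-D-E), plus an octave: a tenth.
C2 to E3 is 16 semitones, matching the major tenth exactly, so the quality is major.
(Equivalently, a compound major third: a major third plus an octave.)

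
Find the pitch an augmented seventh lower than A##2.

The seventh takes the letter from A down to B.
Moving 12 semitones down from A##2 (the size of an augmented seventh) reaches B1.

B1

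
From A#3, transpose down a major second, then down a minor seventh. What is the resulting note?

A major second down from A#3 is G#3.
G#3 down a minor seventh → A#2 (10 semitones).

A#2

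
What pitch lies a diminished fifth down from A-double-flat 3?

D-flat 3

Counting five letter names down from A lands on D.
A diminished fifth is 6 semitones; 6 semitones down from Abb3 gives Db3.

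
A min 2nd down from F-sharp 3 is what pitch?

Two letter names down from F: E.
Moving 1 semitone down from F#3 (the size of a minor second) reaches E#3.

E-sharp 3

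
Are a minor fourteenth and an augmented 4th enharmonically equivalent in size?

No

A minor fourteenth spans 22 semitones; an augmented fourth spans 6 semitones. They differ by 16.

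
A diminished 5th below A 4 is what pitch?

D-sharp 4

Five letter names down from A: D.
A diminished fifth spans 6 semitones, so from A4 the target pitch is D#4.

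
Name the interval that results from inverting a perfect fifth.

P4

The rule of nine gives the new number: 9 − 5 = 4, so a fifth becomes a fourth.
The quality also flips — perfect stays perfect — giving a perfect fourth.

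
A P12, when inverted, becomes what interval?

perfect fourth

First reduce the compound perfect twelfth to its simple form, a perfect fifth.
The rule of nine gives the new number: 9 − 5 = 4, so a fifth becomes a fourth.
The quality also flips — perfect stays perfect — giving a perfect fourth.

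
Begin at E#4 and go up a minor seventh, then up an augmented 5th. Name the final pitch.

A##5

A minor seventh up from E#4 is D#5.
Up an augmented fifth from D#5: A##5 (8 semitones up).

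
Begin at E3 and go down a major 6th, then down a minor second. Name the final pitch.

E3 down a major sixth → G2 (9 semitones).
G2 down a minor second → F#2 (1 semitone).

F#2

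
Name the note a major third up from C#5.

The third takes the letter from C up to E.
Moving 4 semitones up from C#5 (the size of a major third) reaches E#5.

E#5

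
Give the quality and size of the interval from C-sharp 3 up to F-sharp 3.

perfect fourth

C to F spans four letter names (C-D-E-F): a fourth.
C#3 to F#3 is 5 semitones, matching the perfect fourth exactly, so the quality is perfect.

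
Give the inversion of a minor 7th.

major second

Inverted interval numbers add to nine, so a seventh pairs with a second (7 + 2 = 9).
Quality inverts too: minor becomes major. That makes the inversion a major second.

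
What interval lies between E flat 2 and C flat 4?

E to C spans six letter names (E-F-G-A-B-C), plus an octave — that makes it a thirteenth of some quality.
At 20 semitones, Eb2→Cb4 falls one short of a major thirteenth: minor.
(Equivalently, a compound minor sixth: a minor sixth plus an octave.)

minor 13th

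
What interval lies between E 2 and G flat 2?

d3

E to G spans three letter names (E-F-G) — that makes it a third of some quality.
The major third is 4 semitones; here we have 2, two semitones narrower: diminished.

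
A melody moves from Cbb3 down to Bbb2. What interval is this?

Descending from Cbb3 to Bbb2 is the same interval as ascending Bbb2 to Cbb3.
B to C spans two letter names (B-C) — that makes it a second of some quality.
Bbb2 to Cbb3 is 1 semitone, a half step short of the major second (2), so this is minor.

minor second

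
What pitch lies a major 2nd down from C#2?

B1

Counting two letter names down from C lands on B.
A major second is 2 semitones; 2 semitones down from C#2 gives B1.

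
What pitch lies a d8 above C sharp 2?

C 3

For an octave the letter name doesn't change: still C, an octave up.
A diminished octave spans 11 semitones, so from C#2 the target pitch is C3.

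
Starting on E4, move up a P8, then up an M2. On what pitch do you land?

F#5

E4 up a perfect octave → E5 (12 semitones).
A major second up from E5 is F#5.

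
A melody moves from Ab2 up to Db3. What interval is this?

perfect fourth

A to D spans four letter names (A-B-C-D): a fourth.
Counting semitones, Ab2→Db3 is 5, which is the perfect fourth.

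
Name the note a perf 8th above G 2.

The letter stays G (same as the start), shifted an octave up.
A perfect octave is 12 semitones; 12 semitones up from G2 gives G3.

G 3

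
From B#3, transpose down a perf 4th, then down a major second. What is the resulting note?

A perfect fourth down from B#3 is F##3.
Down a major second from F##3: E#3 (2 semitones down).

E#3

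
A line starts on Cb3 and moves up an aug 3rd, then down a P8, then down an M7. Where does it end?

F1

Up an augmented third from Cb3: E3 (5 semitones up).
Down a perfect octave from E3: E2 (12 semitones down).
A major seventh down from E2 is F1.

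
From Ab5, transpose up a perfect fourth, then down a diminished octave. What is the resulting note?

Up a perfect fourth from Ab5: Db6 (5 semitones up).
A diminished octave down from Db6 is D5.

D5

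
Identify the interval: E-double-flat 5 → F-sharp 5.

E to F spans two letter names (E-F), so the interval is some kind of second.
A major second would be 2 semitones; Ebb5 to F#5 is 4, two semitones wider, so the interval is doubly augmented.

doubly augmented 2nd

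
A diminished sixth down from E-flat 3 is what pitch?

G-sharp 2

The sixth takes the letter from E down to G.
A diminished sixth spans 7 semitones, so from Eb3 the target pitch is G#2.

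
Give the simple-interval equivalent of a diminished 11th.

d4

Take out an octave (7 from the number): 11 − 7 = 4.
So a diminished eleventh is an octave plus a diminished fourth. The quality is unchanged.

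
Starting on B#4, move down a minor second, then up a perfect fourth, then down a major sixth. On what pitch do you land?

Down a minor second from B#4: A##4 (1 semitone down).
A perfect fourth up from A##4 is D##5.
A major sixth down from D##5 is F##4.

F##4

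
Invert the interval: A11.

diminished 5th

First reduce the compound augmented eleventh to its simple form, an augmented fourth.
Inverted interval numbers add to nine, so a fourth pairs with a fifth (4 + 5 = 9).
Quality inverts too: augmented becomes diminished. That makes the inversion a diminished fifth.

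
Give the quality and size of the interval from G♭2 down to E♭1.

m10

Descending from Gb2 to Eb1 is the same interval as ascending Eb1 to Gb2.
E to G spans three letter names (E-F-G), plus an octave, so the interval is some kind of tenth.
A major tenth would be 16 semitones, but Eb1 to Gb2 is 15 — one semitone narrower, making it a minor tenth.
(Equivalently, a compound minor third: a minor third plus an octave.)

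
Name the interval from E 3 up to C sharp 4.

major sixth

E to C spans six letter names (E-F-G-A-B-C), so the interval is some kind of sixth.
E3 to C#4 is 9 semitones, matching the major sixth exactly, so the quality is major.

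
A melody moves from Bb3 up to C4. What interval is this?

major 2nd

B to C spans two letter names (B-C) — that makes it a second of some quality.
The major second spans 2 semitones, and Bb3 to C4 is exactly 2 semitones — so this is a major second.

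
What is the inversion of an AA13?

dd3

First reduce the compound doubly augmented thirteenth to its simple form, a doubly augmented sixth.
Inverted interval numbers add to nine, so a sixth pairs with a third (6 + 3 = 9).
And doubly augmented becomes doubly diminished under inversion, so we get a doubly diminished third.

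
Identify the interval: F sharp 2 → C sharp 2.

Descending from F#2 to C#2 is the same interval as ascending C#2 to F#2.
C to F spans four letter names (C-D-E-F), so the interval is some kind of fourth.
The perfect fourth spans 5 semitones, and C#2 to F#2 is exactly 5 semitones — so this is a perfect fourth.

P4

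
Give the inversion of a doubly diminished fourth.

doubly augmented 5th

The rule of nine gives the new number: 9 − 4 = 5, so a fourth becomes a fifth.
The quality also flips — doubly diminished becomes doubly augmented — giving a doubly augmented fifth.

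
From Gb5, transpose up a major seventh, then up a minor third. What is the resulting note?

Ab6

Gb5 up a major seventh → F6 (11 semitones).
Up a minor third from F6: Ab6 (3 semitones up).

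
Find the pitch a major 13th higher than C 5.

A 6

The thirteenth's letter: C up six letter names plus an octave → A.
A major thirteenth spans 21 semitones, so from C5 the target pitch is A6.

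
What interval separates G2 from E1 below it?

minor tenth

Descending from G2 to E1 is the same interval as ascending E1 to G2.
E to G spans three letter names (E-F-G), plus an octave, so the interval is some kind of tenth.
A major tenth would be 16 semitones, but E1 to G2 is 15 — one semitone narrower, making it a minor tenth.
(Equivalently, a compound minor third: a minor third plus an octave.)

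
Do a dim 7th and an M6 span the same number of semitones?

Yes

A diminished seventh = 9 semitones = a major sixth; enharmonically equal.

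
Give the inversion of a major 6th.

m3

The rule of nine gives the new number: 9 − 6 = 3, so a sixth becomes a third.
The quality also flips — major becomes minor — giving a minor third.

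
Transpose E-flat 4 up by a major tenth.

Three letters up from E (plus an octave) reaches G.
A major tenth spans 16 semitones, so from Eb4 the target pitch is G5.

G 5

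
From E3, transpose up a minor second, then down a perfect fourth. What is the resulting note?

Up a minor second from E3: F3 (1 semitone up).
A perfect fourth down from F3 is C3.

C3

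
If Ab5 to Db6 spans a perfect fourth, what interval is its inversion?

Inverted interval numbers add to nine, so a fourth pairs with a fifth (4 + 5 = 9).
And perfect stays perfect under inversion, so we get a perfect fifth.

perfect fifth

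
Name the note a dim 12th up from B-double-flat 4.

F-double-flat 6

Counting five letter names plus an octave up from B lands on F.
A diminished twelfth is 18 semitones; 18 semitones up from Bbb4 gives Fbb6.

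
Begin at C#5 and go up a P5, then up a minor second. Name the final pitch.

A perfect fifth up from C#5 is G#5.
Up a minor second from G#5: A5 (1 semitone up).

A5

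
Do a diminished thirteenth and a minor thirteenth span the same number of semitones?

A diminished thirteenth spans 19 semitones; a minor thirteenth spans 20 semitones. They differ by 1.

No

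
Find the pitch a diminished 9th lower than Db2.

C#1

The ninth's letter: D down two letter names plus an octave → C.
A diminished ninth is 12 semitones; 12 semitones down from Db2 gives C#1.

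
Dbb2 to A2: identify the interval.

doubly augmented 5th

D to A spans five letter names (D-E-F-G-A): a fifth.
The perfect fifth is 7 semitones; here we have 9, two semitones wider: doubly augmented.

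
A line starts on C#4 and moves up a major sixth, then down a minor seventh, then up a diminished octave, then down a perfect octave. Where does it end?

A major sixth up from C#4 is A#4.
Down a minor seventh from A#4: B#3 (10 semitones down).
A diminished octave up from B#3 is B4.
Down a perfect octave from B4: B3 (12 semitones down).

B3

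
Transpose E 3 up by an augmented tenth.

The tenth's letter: E up three letter names plus an octave → G.
An augmented tenth is 17 semitones; 17 semitones up from E3 gives G##4.

G-double-sharp 4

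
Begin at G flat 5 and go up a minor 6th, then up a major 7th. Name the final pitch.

D flat 7

Gb5 up a minor sixth → Ebb6 (8 semitones).
Up a major seventh from Ebb6: Db7 (11 semitones up).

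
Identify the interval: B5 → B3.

perfect 15th

Descending from B5 to B3 is the same interval as ascending B3 to B5.
B to B is the same letter name, plus 2 octaves: a fifteenth.
Counting semitones, B3→B5 is 24, which is the perfect fifteenth.
(Equivalently, a compound perfect octave: a perfect octave plus an octave.)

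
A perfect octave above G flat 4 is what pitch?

G flat 5

The letter stays G (same as the start), shifted an octave up.
Moving 12 semitones up from Gb4 (the size of a perfect octave) reaches Gb5.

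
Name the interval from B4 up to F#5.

B to F spans five letter names (B-C-D-E-F) — that makes it a fifth of some quality.
B4 to F#5 is 7 semitones, matching the perfect fifth exactly, so the quality is perfect.

perfect fifth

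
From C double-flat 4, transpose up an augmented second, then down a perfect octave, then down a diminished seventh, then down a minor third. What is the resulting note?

C sharp 2

Up an augmented second from Cbb4: Db4 (3 semitones up).
A perfect octave down from Db4 is Db3.
Down a diminished seventh from Db3: E2 (9 semitones down).
E2 down a minor third → C#2 (3 semitones).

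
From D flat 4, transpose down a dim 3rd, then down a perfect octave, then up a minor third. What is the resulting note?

D 3

Down a diminished third from Db4: B3 (2 semitones down).
A perfect octave down from B3 is B2.
Up a minor third from B2: D3 (3 semitones up).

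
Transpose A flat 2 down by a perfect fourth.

Four letter names down from A: E.
Moving 5 semitones down from Ab2 (the size of a perfect fourth) reaches Eb2.

E flat 2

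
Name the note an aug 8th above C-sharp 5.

C-double-sharp 6

The letter stays C (same as the start), shifted an octave up.
An augmented octave spans 13 semitones, so from C#5 the target pitch is C##6.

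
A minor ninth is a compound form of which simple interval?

Each octave removed subtracts seven from the number: 9 − 7 = 2.
That makes a minor ninth a compound minor second — an octave plus a minor second.

m2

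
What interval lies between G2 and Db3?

diminished fifth

G to D spans five letter names (G-A-B-C-D) — that makes it a fifth of some quality.
The perfect fifth is 7 semitones; here we have 6, one semitone narrower: diminished.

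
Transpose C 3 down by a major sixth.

E flat 2

Six letter names down from C: E.
A major sixth is 9 semitones; 9 semitones down from C3 gives Eb2.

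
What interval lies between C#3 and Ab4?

C to A spans six letter names (C-D-E-F-G-A), plus an octave, so the interval is some kind of thirteenth.
The major thirteenth is 21 semitones; here we have 19, two semitones narrower: diminished.
(Equivalently, a compound diminished sixth: a diminished sixth plus an octave.)

diminished 13th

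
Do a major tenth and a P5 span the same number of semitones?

16 semitones (major tenth) vs 7 semitones (perfect fifth): not equal.

No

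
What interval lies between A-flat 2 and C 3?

major third

A to C spans three letter names (A-B-C), so the interval is some kind of third.
The major third spans 4 semitones, and Ab2 to C3 is exactly 4 semitones — so this is a major third.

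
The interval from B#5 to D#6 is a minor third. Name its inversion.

Interval numbers invert to sum to nine: 3 + 6 = 9, so a third inverts to a sixth.
And minor becomes major under inversion, so we get a major sixth.

major 6th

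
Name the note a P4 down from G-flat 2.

The fourth takes the letter from G down to D.
Moving 5 semitones down from Gb2 (the size of a perfect fourth) reaches Db2.

D-flat 2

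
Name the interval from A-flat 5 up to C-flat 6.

minor third

A to C spans three letter names (A-B-C): a third.
Ab5 to Cb6 is 3 semitones, a half step short of the major third (4), so this is minor.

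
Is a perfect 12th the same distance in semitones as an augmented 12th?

No

A perfect twelfth spans 19 semitones; an augmented twelfth spans 20 semitones. They differ by 1.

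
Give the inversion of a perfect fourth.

perfect fifth

Interval numbers invert to sum to nine: 4 + 5 = 9, so a fourth inverts to a fifth.
The quality also flips — perfect stays perfect — giving a perfect fifth.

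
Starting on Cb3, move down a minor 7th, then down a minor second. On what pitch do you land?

Cb3 down a minor seventh → Db2 (10 semitones).
A minor second down from Db2 is C2.

C2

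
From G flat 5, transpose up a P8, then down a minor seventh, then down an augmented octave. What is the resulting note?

A double-flat 4

Gb5 up a perfect octave → Gb6 (12 semitones).
Gb6 down a minor seventh → Ab5 (10 semitones).
Down an augmented octave from Ab5: Abb4 (13 semitones down).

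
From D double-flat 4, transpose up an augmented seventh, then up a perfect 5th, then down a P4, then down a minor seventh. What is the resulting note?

E 4

Up an augmented seventh from Dbb4: C5 (12 semitones up).
A perfect fifth up from C5 is G5.
Down a perfect fourth from G5: D5 (5 semitones down).
A minor seventh down from D5 is E4.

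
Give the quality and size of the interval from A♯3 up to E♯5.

A to E spans five letter names (A-B-C-D-E), plus an octave — that makes it a twelfth of some quality.
Counting semitones, A#3→E#5 is 19, which is the perfect twelfth.
(Equivalently, a compound perfect fifth: a perfect fifth plus an octave.)

P12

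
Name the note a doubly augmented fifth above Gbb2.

D3

Counting five letter names up from G lands on D.
A doubly augmented fifth spans 9 semitones, so from Gbb2 the target pitch is D3.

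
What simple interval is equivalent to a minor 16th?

minor second

Subtracting seven from the interval number removes an octave: 16 − 14 = 2.
So a minor sixteenth is 2 octaves plus a minor second. The quality is unchanged.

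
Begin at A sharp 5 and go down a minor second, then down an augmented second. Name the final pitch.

F sharp 5

A minor second down from A#5 is G##5.
An augmented second down from G##5 is F#5.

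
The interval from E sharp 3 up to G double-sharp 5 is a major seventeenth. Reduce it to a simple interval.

Each octave removed subtracts seven from the number: 17 − 14 = 3.
That makes a major seventeenth a compound major third — 2 octaves plus a major third.

M3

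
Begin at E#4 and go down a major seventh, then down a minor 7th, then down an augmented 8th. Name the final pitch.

G1

Down a major seventh from E#4: F#3 (11 semitones down).
A minor seventh down from F#3 is G#2.
Down an augmented octave from G#2: G1 (13 semitones down).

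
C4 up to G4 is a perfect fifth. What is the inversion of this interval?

Inverted interval numbers add to nine, so a fifth pairs with a fourth (5 + 4 = 9).
The quality also flips — perfect stays perfect — giving a perfect fourth.

perfect fourth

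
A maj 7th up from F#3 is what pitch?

E#4

Counting seven letter names up from F lands on E.
Moving 11 semitones up from F#3 (the size of a major seventh) reaches E#4.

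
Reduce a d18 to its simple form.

Take out 2 octaves (14 from the number): 18 − 14 = 4.
So a diminished eighteenth is 2 octaves plus a diminished fourth. The quality is unchanged.

d4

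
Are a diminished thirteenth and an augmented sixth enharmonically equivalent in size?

No

19 semitones (diminished thirteenth) vs 10 semitones (augmented sixth): not equal.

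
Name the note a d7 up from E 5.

The seventh takes the letter from E up to D.
Moving 9 semitones up from E5 (the size of a diminished seventh) reaches Db6.

D flat 6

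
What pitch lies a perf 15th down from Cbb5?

Cbb3

A fifteenth keeps the letter name C, two octaves down from C.
A perfect fifteenth spans 24 semitones, so from Cbb5 the target pitch is Cbb3.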